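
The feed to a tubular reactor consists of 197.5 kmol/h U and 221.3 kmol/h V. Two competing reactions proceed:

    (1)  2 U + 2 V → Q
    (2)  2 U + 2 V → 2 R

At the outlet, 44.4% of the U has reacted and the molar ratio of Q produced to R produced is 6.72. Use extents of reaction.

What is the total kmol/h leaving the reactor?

290 kmol/h

Conversion of U: U consumed = 0.444 × 197.5 = 87.69 kmol/h = 2ξ₁ + 2ξ₂.
Selectivity: 1ξ₁ / (2ξ₂) = 6.72 → ξ₁ = 13.44 ξ₂.
Substitute: (2·13.44 + 2) ξ₂ = 87.69 → ξ₂ = 3.036 kmol/h, ξ₁ = 40.81 kmol/h.
Outlet amounts (n = n₀ + Σ ν·ξ):
  U: 197.5 − 2(40.81) − 2(3.036) = 109.8
  V: 221.3 − 2(40.81) − 2(3.036) = 133.6
  Q: 0 + 1(40.81) = 40.81
  R: 0 + 2(3.036) = 6.073
Total out = 109.8 + 133.6 + 40.81 + 6.073 = 290.3 kmol/h.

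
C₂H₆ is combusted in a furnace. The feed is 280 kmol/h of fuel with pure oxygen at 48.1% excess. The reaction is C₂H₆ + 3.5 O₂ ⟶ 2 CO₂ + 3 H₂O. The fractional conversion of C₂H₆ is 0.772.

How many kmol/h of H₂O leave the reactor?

Stoichiometric O₂ = 3.5 × 280 = 980 kmol/h; O₂ fed = 980 × 1.481 = 1451 kmol/h.
Fuel reacted = 0.772 × 280 → ξ = 216.2 kmol/h.
Outlet (n = n₀ + ν ξ):
  C₂H₆: 280 − 1(216.2) = 63.84
  O₂: 1451 − 3.5(216.2) = 694.8
  CO₂: 0 + 2(216.2) = 432.3
  H₂O: 0 + 3(216.2) = 648.5

648 kmol/h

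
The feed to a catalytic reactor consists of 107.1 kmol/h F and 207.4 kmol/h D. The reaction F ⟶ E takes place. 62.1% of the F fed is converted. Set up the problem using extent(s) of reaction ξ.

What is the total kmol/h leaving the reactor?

F reacted = 0.621 × 107.1 = 66.51 kmol/h; ν_F = −1, so ξ = 66.51/1 = 66.51 kmol/h.
Outlet amounts (n = n₀ + ν ξ):
  F: 107.1 − 1(66.51) = 40.59
  E: 0 + 1(66.51) = 66.51
  D: 207.4 (inert)
Total out = 40.59 + 66.51 + 207.4 = 314.5 kmol/h.

314 kmol/h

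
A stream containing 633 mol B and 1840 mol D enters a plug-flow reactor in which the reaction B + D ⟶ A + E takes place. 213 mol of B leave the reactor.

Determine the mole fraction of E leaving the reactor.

For B: n = n₀ − 1ξ → 213 = 633 − 1ξ, giving ξ = 420 mol.
Outlet amounts (n = n₀ + ν ξ):
  B: 633 − 1(420) = 213
  D: 1840 − 1(420) = 1420
  A: 0 + 1(420) = 420
  E: 0 + 1(420) = 420
Total out = 2473 mol; y_E = 420 / 2473 = 0.1698.

0.17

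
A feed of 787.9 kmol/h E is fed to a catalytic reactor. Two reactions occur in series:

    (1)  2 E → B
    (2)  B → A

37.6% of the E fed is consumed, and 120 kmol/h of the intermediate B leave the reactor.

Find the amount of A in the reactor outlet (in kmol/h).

Conversion of E: E consumed = 2ξ₁ = 0.376 × 787.9 → ξ₁ = 148.1 kmol/h.
B balance: n_B = 0 + 1ξ₁ − 1ξ₂ = 120 → ξ₂ = (1·148.1 − 120)/1 = 28.13 kmol/h.
Outlet amounts (n = n₀ + Σ ν·ξ):
  E: 787.9 − 2(148.1) = 491.6
  B: 0 + 1(148.1) − 1(28.13) = 120
  A: 0 + 1(28.13) = 28.13

28.1 kmol/h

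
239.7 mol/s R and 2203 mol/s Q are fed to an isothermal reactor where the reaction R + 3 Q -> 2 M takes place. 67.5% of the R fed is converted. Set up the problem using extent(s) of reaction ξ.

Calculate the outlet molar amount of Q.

1720 mol/s

R reacted = 0.675 × 239.7 = 161.8 mol/s; ν_R = −1, so ξ = 161.8/1 = 161.8 mol/s.
Outlet amounts (n = n₀ + ν ξ):
  R: 239.7 − 1(161.8) = 77.9
  Q: 2203 − 3(161.8) = 1718
  M: 0 + 2(161.8) = 323.6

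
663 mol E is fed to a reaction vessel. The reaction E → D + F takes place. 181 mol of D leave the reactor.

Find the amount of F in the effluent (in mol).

For D: n = n₀ + 1ξ → 181 = 0 + 1ξ, giving ξ = 181 mol.
Outlet amounts (n = n₀ + ν ξ):
  E: 663 − 1(181) = 482
  D: 0 + 1(181) = 181
  F: 0 + 1(181) = 181

181 mol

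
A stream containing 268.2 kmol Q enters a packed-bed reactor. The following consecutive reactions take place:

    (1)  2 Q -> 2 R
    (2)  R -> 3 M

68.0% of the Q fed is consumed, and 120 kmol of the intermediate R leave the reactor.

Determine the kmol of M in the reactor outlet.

187 kmol

Conversion of Q: Q consumed = 2ξ₁ = 0.68 × 268.2 → ξ₁ = 91.19 kmol.
R balance: n_R = 0 + 2ξ₁ − 1ξ₂ = 120 → ξ₂ = (2·91.19 − 120)/1 = 62.38 kmol.
Outlet amounts (n = n₀ + Σ ν·ξ):
  Q: 268.2 − 2(91.19) = 85.82
  R: 0 + 2(91.19) − 1(62.38) = 120
  M: 0 + 3(62.38) = 187.1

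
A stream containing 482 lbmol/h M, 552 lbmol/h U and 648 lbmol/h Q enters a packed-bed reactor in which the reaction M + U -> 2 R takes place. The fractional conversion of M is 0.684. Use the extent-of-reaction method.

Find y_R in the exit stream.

M reacted = 0.684 × 482 = 329.7 lbmol/h; ν_M = −1, so ξ = 329.7/1 = 329.7 lbmol/h.
Outlet amounts (n = n₀ + ν ξ):
  M: 482 − 1(329.7) = 152.3
  U: 552 − 1(329.7) = 222.3
  R: 0 + 2(329.7) = 659.4
  Q: 648 (inert)
Total out = 1682 lbmol/h; y_R = 659.4 / 1682 = 0.392.

0.392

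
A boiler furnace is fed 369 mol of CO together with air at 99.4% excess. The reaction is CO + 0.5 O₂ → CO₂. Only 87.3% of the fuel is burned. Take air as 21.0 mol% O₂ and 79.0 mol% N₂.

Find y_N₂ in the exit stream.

0.706

Stoichiometric O₂ = 0.5 × 369 = 184.5 mol; O₂ fed = 184.5 × 1.994 = 367.9 mol.
N₂ fed = 367.9 × 79/21 = 1384 mol.
Fuel reacted = 0.873 × 369 → ξ = 322.1 mol.
Outlet (n = n₀ + ν ξ):
  CO: 369 − 1(322.1) = 46.86
  O₂: 367.9 − 0.5(322.1) = 206.8
  N₂: 1384 (inert)
  CO₂: 0 + 1(322.1) = 322.1
Total out = 1960 mol; y_N₂ = 1384 / 1960 = 0.7062.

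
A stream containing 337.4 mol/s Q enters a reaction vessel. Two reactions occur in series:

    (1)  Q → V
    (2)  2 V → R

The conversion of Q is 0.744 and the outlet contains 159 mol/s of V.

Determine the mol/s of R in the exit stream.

46 mol/s

Conversion of Q: Q consumed = 1ξ₁ = 0.744 × 337.4 → ξ₁ = 251 mol/s.
V balance: n_V = 0 + 1ξ₁ − 2ξ₂ = 159 → ξ₂ = (1·251 − 159)/2 = 46.01 mol/s.
Outlet amounts (n = n₀ + Σ ν·ξ):
  Q: 337.4 − 1(251) = 86.37
  V: 0 + 1(251) − 2(46.01) = 159
  R: 0 + 1(46.01) = 46.01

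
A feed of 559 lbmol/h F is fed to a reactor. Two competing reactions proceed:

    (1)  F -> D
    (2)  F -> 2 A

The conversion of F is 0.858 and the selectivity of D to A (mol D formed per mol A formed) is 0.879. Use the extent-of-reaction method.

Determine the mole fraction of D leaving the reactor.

Conversion of F: F consumed = 0.858 × 559 = 479.6 lbmol/h = 1ξ₁ + 1ξ₂.
Selectivity: 1ξ₁ / (2ξ₂) = 0.879 → ξ₁ = 1.758 ξ₂.
Substitute: (1·1.758 + 1) ξ₂ = 479.6 → ξ₂ = 173.9 lbmol/h, ξ₁ = 305.7 lbmol/h.
Outlet amounts (n = n₀ + Σ ν·ξ):
  F: 559 − 1(305.7) − 1(173.9) = 79.38
  D: 0 + 1(305.7) = 305.7
  A: 0 + 2(173.9) = 347.8
Total out = 732.9 lbmol/h; y_D = 305.7 / 732.9 = 0.4171.

0.417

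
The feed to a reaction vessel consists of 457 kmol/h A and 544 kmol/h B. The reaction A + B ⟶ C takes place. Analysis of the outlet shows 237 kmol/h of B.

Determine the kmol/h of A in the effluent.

For B: n = n₀ − 1ξ → 237 = 544 − 1ξ, giving ξ = 307 kmol/h.
Outlet amounts (n = n₀ + ν ξ):
  A: 457 − 1(307) = 150
  B: 544 − 1(307) = 237
  C: 0 + 1(307) = 307

150 kmol/h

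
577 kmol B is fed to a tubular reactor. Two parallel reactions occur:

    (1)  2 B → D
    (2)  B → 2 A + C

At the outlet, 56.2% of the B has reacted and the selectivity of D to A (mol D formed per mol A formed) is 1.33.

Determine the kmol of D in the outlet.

136 kmol

Conversion of B: B consumed = 0.562 × 577 = 324.3 kmol = 2ξ₁ + 1ξ₂.
Selectivity: 1ξ₁ / (2ξ₂) = 1.33 → ξ₁ = 2.66 ξ₂.
Substitute: (2·2.66 + 1) ξ₂ = 324.3 → ξ₂ = 51.31 kmol, ξ₁ = 136.5 kmol.
Outlet amounts (n = n₀ + Σ ν·ξ):
  B: 577 − 2(136.5) − 1(51.31) = 252.7
  D: 0 + 1(136.5) = 136.5
  A: 0 + 2(51.31) = 102.6
  C: 0 + 1(51.31) = 51.31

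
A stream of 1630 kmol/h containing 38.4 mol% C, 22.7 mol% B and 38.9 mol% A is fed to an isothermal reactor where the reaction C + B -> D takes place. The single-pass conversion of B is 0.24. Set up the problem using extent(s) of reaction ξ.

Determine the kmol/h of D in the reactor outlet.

88.8 kmol/h

B reacted = 0.24 × 370 = 88.8 kmol/h; ν_B = −1, so ξ = 88.8/1 = 88.8 kmol/h.
Outlet amounts (n = n₀ + ν ξ):
  C: 625.9 − 1(88.8) = 537.1
  B: 370 − 1(88.8) = 281.2
  D: 0 + 1(88.8) = 88.8
  A: 634.1 (inert)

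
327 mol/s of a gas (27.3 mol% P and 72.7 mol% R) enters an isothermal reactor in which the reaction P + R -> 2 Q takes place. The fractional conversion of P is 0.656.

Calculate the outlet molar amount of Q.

P reacted = 0.656 × 89.27 = 58.56 mol/s; ν_P = −1, so ξ = 58.56/1 = 58.56 mol/s.
Outlet amounts (n = n₀ + ν ξ):
  P: 89.27 − 1(58.56) = 30.71
  R: 237.7 − 1(58.56) = 179.2
  Q: 0 + 2(58.56) = 117.1

117 mol/s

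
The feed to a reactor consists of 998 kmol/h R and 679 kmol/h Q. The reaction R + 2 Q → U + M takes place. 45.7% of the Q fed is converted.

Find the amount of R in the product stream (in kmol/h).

Q reacted = 0.457 × 679 = 310.3 kmol/h; ν_Q = −2, so ξ = 310.3/2 = 155.2 kmol/h.
Outlet amounts (n = n₀ + ν ξ):
  R: 998 − 1(155.2) = 842.8
  Q: 679 − 2(155.2) = 368.7
  U: 0 + 1(155.2) = 155.2
  M: 0 + 1(155.2) = 155.2

843 kmol/h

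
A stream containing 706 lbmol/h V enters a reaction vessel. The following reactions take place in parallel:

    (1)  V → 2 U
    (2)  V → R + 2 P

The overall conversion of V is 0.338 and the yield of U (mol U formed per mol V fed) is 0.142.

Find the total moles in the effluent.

1130 lbmol/h

Yield of U: 2ξ₁ / 706 = 0.142 → ξ₁ = 50.13 lbmol/h.
Conversion of V: 1ξ₁ + 1ξ₂ = 0.338 × 706 = 238.6 → ξ₂ = 188.5 lbmol/h.
Outlet amounts (n = n₀ + Σ ν·ξ):
  V: 706 − 1(50.13) − 1(188.5) = 467.4
  U: 0 + 2(50.13) = 100.3
  R: 0 + 1(188.5) = 188.5
  P: 0 + 2(188.5) = 377
Total out = 467.4 + 100.3 + 188.5 + 377 = 1133 lbmol/h.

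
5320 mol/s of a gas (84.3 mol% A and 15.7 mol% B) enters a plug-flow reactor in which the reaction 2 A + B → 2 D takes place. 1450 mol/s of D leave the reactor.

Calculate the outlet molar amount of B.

For D: n = n₀ + 2ξ → 1450 = 0 + 2ξ, giving ξ = 725 mol/s.
Outlet amounts (n = n₀ + ν ξ):
  A: 4485 − 2(725) = 3035
  B: 835.2 − 1(725) = 110.2
  D: 0 + 2(725) = 1450

110 mol/s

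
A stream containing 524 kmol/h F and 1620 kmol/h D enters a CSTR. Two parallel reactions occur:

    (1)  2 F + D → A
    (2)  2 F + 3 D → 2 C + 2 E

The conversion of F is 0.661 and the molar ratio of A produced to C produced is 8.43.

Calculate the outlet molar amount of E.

19.4 kmol/h

Conversion of F: F consumed = 0.661 × 524 = 346.4 kmol/h = 2ξ₁ + 2ξ₂.
Selectivity: 1ξ₁ / (2ξ₂) = 8.43 → ξ₁ = 16.86 ξ₂.
Substitute: (2·16.86 + 2) ξ₂ = 346.4 → ξ₂ = 9.697 kmol/h, ξ₁ = 163.5 kmol/h.
Outlet amounts (n = n₀ + Σ ν·ξ):
  F: 524 − 2(163.5) − 2(9.697) = 177.6
  D: 1620 − 1(163.5) − 3(9.697) = 1427
  A: 0 + 1(163.5) = 163.5
  C: 0 + 2(9.697) = 19.39
  E: 0 + 2(9.697) = 19.39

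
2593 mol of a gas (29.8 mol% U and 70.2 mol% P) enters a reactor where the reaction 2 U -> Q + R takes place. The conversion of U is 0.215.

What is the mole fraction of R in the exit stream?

0.032

U reacted = 0.215 × 772.7 = 166.1 mol; ν_U = −2, so ξ = 166.1/2 = 83.07 mol.
Outlet amounts (n = n₀ + ν ξ):
  U: 772.7 − 2(83.07) = 606.6
  Q: 0 + 1(83.07) = 83.07
  R: 0 + 1(83.07) = 83.07
  P: 1820 (inert)
Total out = 2593 mol; y_R = 83.07 / 2593 = 0.03204.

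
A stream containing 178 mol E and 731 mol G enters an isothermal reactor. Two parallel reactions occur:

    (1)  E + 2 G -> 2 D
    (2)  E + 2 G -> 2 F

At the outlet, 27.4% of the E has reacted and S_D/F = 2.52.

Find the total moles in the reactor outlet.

860 mol

Conversion of E: E consumed = 0.274 × 178 = 48.77 mol = 1ξ₁ + 1ξ₂.
Selectivity: 2ξ₁ / (2ξ₂) = 2.52 → ξ₁ = 2.52 ξ₂.
Substitute: (1·2.52 + 1) ξ₂ = 48.77 → ξ₂ = 13.86 mol, ξ₁ = 34.92 mol.
Outlet amounts (n = n₀ + Σ ν·ξ):
  E: 178 − 1(34.92) − 1(13.86) = 129.2
  G: 731 − 2(34.92) − 2(13.86) = 633.5
  D: 0 + 2(34.92) = 69.83
  F: 0 + 2(13.86) = 27.71
Total out = 129.2 + 633.5 + 69.83 + 27.71 = 860.2 mol.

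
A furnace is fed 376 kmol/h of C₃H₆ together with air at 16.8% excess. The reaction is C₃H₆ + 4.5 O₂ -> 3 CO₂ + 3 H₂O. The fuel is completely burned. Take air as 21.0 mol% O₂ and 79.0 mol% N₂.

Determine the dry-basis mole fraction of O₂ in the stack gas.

0.0321

Stoichiometric O₂ = 4.5 × 376 = 1692 kmol/h; O₂ fed = 1692 × 1.168 = 1976 kmol/h.
N₂ fed = 1976 × 79/21 = 7434 kmol/h.
Fuel reacted = 1 × 376 → ξ = 376 kmol/h.
Outlet (n = n₀ + ν ξ):
  C₃H₆: 376 − 1(376) = 0
  O₂: 1976 − 4.5(376) = 284.3
  N₂: 7434 (inert)
  CO₂: 0 + 3(376) = 1128
  H₂O: 0 + 3(376) = 1128
Dry total = 8847 kmol/h; y_O₂ (dry) = 284.3 / 8847 = 0.03213.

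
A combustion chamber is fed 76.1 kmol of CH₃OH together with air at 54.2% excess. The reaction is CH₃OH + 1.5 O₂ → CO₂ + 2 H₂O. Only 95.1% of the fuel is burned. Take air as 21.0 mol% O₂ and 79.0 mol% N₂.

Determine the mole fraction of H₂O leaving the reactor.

0.152

Stoichiometric O₂ = 1.5 × 76.1 = 114.1 kmol; O₂ fed = 114.1 × 1.542 = 176 kmol.
N₂ fed = 176 × 79/21 = 662.2 kmol.
Fuel reacted = 0.951 × 76.1 → ξ = 72.37 kmol.
Outlet (n = n₀ + ν ξ):
  CH₃OH: 76.1 − 1(72.37) = 3.729
  O₂: 176 − 1.5(72.37) = 67.46
  N₂: 662.2 (inert)
  CO₂: 0 + 1(72.37) = 72.37
  H₂O: 0 + 2(72.37) = 144.7
Total out = 950.5 kmol; y_H₂O = 144.7 / 950.5 = 0.1523.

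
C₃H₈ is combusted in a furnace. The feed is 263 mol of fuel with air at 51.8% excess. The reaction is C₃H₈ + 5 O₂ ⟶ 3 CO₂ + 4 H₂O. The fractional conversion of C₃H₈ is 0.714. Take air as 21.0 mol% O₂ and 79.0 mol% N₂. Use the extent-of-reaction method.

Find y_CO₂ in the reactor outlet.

0.0566

Stoichiometric O₂ = 5 × 263 = 1315 mol; O₂ fed = 1315 × 1.518 = 1996 mol.
N₂ fed = 1996 × 79/21 = 7509 mol.
Fuel reacted = 0.714 × 263 → ξ = 187.8 mol.
Outlet (n = n₀ + ν ξ):
  C₃H₈: 263 − 1(187.8) = 75.22
  O₂: 1996 − 5(187.8) = 1057
  N₂: 7509 (inert)
  CO₂: 0 + 3(187.8) = 563.3
  H₂O: 0 + 4(187.8) = 751.1
Total out = 9956 mol; y_CO₂ = 563.3 / 9956 = 0.05658.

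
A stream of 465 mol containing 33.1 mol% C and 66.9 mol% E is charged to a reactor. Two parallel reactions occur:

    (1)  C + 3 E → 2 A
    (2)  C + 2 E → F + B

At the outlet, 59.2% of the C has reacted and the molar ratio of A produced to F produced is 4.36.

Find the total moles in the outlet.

Conversion of C: C consumed = 0.592 × 153.9 = 91.12 mol = 1ξ₁ + 1ξ₂.
Selectivity: 2ξ₁ / (1ξ₂) = 4.36 → ξ₁ = 2.18 ξ₂.
Substitute: (1·2.18 + 1) ξ₂ = 91.12 → ξ₂ = 28.65 mol, ξ₁ = 62.46 mol.
Outlet amounts (n = n₀ + Σ ν·ξ):
  C: 153.9 − 1(62.46) − 1(28.65) = 62.8
  E: 311.1 − 3(62.46) − 2(28.65) = 66.39
  A: 0 + 2(62.46) = 124.9
  F: 0 + 1(28.65) = 28.65
  B: 0 + 1(28.65) = 28.65
Total out = 62.8 + 66.39 + 124.9 + 28.65 + 28.65 = 311.4 mol.

311 mol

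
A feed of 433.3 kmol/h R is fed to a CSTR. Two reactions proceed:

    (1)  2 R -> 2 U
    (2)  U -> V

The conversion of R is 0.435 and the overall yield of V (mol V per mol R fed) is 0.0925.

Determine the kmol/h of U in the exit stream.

148 kmol/h

Conversion of R: R consumed = 2ξ₁ = 0.435 × 433.3 → ξ₁ = 94.24 kmol/h.
Yield of V: 1ξ₂ / 433.3 = 0.0925 → ξ₂ = 40.08 kmol/h.
Outlet amounts (n = n₀ + Σ ν·ξ):
  R: 433.3 − 2(94.24) = 244.8
  U: 0 + 2(94.24) − 1(40.08) = 148.4
  V: 0 + 1(40.08) = 40.08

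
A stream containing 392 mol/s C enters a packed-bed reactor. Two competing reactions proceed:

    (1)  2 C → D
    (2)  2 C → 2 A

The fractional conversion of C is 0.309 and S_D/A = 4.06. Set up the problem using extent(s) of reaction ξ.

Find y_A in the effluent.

0.0393

Conversion of C: C consumed = 0.309 × 392 = 121.1 mol/s = 2ξ₁ + 2ξ₂.
Selectivity: 1ξ₁ / (2ξ₂) = 4.06 → ξ₁ = 8.12 ξ₂.
Substitute: (2·8.12 + 2) ξ₂ = 121.1 → ξ₂ = 6.641 mol/s, ξ₁ = 53.92 mol/s.
Outlet amounts (n = n₀ + Σ ν·ξ):
  C: 392 − 2(53.92) − 2(6.641) = 270.9
  D: 0 + 1(53.92) = 53.92
  A: 0 + 2(6.641) = 13.28
Total out = 338.1 mol/s; y_A = 13.28 / 338.1 = 0.03929.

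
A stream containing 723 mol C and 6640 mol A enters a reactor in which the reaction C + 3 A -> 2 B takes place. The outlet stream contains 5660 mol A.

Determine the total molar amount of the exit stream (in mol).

6710 mol

For A: n = n₀ − 3ξ → 5660 = 6640 − 3ξ, giving ξ = 326.7 mol.
Outlet amounts (n = n₀ + ν ξ):
  C: 723 − 1(326.7) = 396.3
  A: 6640 − 3(326.7) = 5660
  B: 0 + 2(326.7) = 653.3
Total out = 396.3 + 5660 + 653.3 = 6710 mol.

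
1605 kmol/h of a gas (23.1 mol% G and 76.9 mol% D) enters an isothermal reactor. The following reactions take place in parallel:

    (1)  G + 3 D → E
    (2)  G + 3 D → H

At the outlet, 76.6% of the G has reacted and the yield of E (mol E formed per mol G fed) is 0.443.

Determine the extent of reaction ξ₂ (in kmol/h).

ξ₂ = 120 kmol/h

Yield of E: 1ξ₁ / 370.8 = 0.443 → ξ₁ = 164.2 kmol/h.
Conversion of G: 1ξ₁ + 1ξ₂ = 0.766 × 370.8 = 284 → ξ₂ = 119.8 kmol/h.
Outlet amounts (n = n₀ + Σ ν·ξ):
  G: 370.8 − 1(164.2) − 1(119.8) = 86.76
  D: 1234 − 3(164.2) − 3(119.8) = 382.3
  E: 0 + 1(164.2) = 164.2
  H: 0 + 1(119.8) = 119.8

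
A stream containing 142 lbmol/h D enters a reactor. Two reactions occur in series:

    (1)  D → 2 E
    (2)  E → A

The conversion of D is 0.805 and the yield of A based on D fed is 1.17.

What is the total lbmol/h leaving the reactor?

Conversion of D: D consumed = 1ξ₁ = 0.805 × 142 → ξ₁ = 114.3 lbmol/h.
Yield of A: 1ξ₂ / 142 = 1.17 → ξ₂ = 166.1 lbmol/h.
Outlet amounts (n = n₀ + Σ ν·ξ):
  D: 142 − 1(114.3) = 27.69
  E: 0 + 2(114.3) − 1(166.1) = 62.48
  A: 0 + 1(166.1) = 166.1
Total out = 27.69 + 62.48 + 166.1 = 256.3 lbmol/h.

256 lbmol/h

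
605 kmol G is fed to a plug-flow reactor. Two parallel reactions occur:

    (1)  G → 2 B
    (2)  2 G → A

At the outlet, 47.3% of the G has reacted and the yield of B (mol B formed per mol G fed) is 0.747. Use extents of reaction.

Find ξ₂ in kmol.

ξ₂ = 30.1 kmol

Yield of B: 2ξ₁ / 605 = 0.747 → ξ₁ = 226 kmol.
Conversion of G: 1ξ₁ + 2ξ₂ = 0.473 × 605 = 286.2 → ξ₂ = 30.1 kmol.
Outlet amounts (n = n₀ + Σ ν·ξ):
  G: 605 − 1(226) − 2(30.1) = 318.8
  B: 0 + 2(226) = 451.9
  A: 0 + 1(30.1) = 30.1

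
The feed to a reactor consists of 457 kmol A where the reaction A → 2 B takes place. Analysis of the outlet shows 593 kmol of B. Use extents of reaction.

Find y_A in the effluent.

For B: n = n₀ + 2ξ → 593 = 0 + 2ξ, giving ξ = 296.5 kmol.
Outlet amounts (n = n₀ + ν ξ):
  A: 457 − 1(296.5) = 160.5
  B: 0 + 2(296.5) = 593
Total out = 753.5 kmol; y_A = 160.5 / 753.5 = 0.213.

0.213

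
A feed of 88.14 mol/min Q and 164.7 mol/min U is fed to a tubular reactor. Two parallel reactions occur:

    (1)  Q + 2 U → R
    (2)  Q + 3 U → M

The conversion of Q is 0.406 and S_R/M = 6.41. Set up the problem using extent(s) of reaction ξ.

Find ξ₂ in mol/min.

Conversion of Q: Q consumed = 0.406 × 88.14 = 35.78 mol/min = 1ξ₁ + 1ξ₂.
Selectivity: 1ξ₁ / (1ξ₂) = 6.41 → ξ₁ = 6.41 ξ₂.
Substitute: (1·6.41 + 1) ξ₂ = 35.78 → ξ₂ = 4.829 mol/min, ξ₁ = 30.96 mol/min.
Outlet amounts (n = n₀ + Σ ν·ξ):
  Q: 88.14 − 1(30.96) − 1(4.829) = 52.36
  U: 164.7 − 2(30.96) − 3(4.829) = 88.3
  R: 0 + 1(30.96) = 30.96
  M: 0 + 1(4.829) = 4.829

ξ₂ = 4.83 mol/min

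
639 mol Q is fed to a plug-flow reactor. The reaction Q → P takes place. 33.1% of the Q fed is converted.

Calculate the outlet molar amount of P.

Q reacted = 0.331 × 639 = 211.5 mol; ν_Q = −1, so ξ = 211.5/1 = 211.5 mol.
Outlet amounts (n = n₀ + ν ξ):
  Q: 639 − 1(211.5) = 427.5
  P: 0 + 1(211.5) = 211.5

212 mol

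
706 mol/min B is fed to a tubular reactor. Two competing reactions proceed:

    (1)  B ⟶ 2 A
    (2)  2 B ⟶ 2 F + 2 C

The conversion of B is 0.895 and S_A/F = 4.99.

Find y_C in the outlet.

Conversion of B: B consumed = 0.895 × 706 = 631.9 mol/min = 1ξ₁ + 2ξ₂.
Selectivity: 2ξ₁ / (2ξ₂) = 4.99 → ξ₁ = 4.99 ξ₂.
Substitute: (1·4.99 + 2) ξ₂ = 631.9 → ξ₂ = 90.4 mol/min, ξ₁ = 451.1 mol/min.
Outlet amounts (n = n₀ + Σ ν·ξ):
  B: 706 − 1(451.1) − 2(90.4) = 74.13
  A: 0 + 2(451.1) = 902.2
  F: 0 + 2(90.4) = 180.8
  C: 0 + 2(90.4) = 180.8
Total out = 1338 mol/min; y_C = 180.8 / 1338 = 0.1351.

0.135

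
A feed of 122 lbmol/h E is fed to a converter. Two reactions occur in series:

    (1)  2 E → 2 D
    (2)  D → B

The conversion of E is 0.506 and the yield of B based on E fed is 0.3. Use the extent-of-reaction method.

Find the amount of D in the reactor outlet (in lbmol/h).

Conversion of E: E consumed = 2ξ₁ = 0.506 × 122 → ξ₁ = 30.87 lbmol/h.
Yield of B: 1ξ₂ / 122 = 0.3 → ξ₂ = 36.6 lbmol/h.
Outlet amounts (n = n₀ + Σ ν·ξ):
  E: 122 − 2(30.87) = 60.27
  D: 0 + 2(30.87) − 1(36.6) = 25.13
  B: 0 + 1(36.6) = 36.6

25.1 lbmol/h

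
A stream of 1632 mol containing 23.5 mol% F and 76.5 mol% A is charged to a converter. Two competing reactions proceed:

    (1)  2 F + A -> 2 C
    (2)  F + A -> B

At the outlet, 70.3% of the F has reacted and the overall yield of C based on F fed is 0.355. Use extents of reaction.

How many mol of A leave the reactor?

1050 mol

Yield of C: 2ξ₁ / 383.5 = 0.355 → ξ₁ = 68.07 mol.
Conversion of F: 2ξ₁ + 1ξ₂ = 0.703 × 383.5 = 269.6 → ξ₂ = 133.5 mol.
Outlet amounts (n = n₀ + Σ ν·ξ):
  F: 383.5 − 2(68.07) − 1(133.5) = 113.9
  A: 1248 − 1(68.07) − 1(133.5) = 1047
  C: 0 + 2(68.07) = 136.1
  B: 0 + 1(133.5) = 133.5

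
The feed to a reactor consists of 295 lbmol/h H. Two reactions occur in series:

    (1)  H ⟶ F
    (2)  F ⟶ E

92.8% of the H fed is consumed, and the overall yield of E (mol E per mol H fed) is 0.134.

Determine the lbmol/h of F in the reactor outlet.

234 lbmol/h

Conversion of H: H consumed = 1ξ₁ = 0.928 × 295 → ξ₁ = 273.8 lbmol/h.
Yield of E: 1ξ₂ / 295 = 0.134 → ξ₂ = 39.53 lbmol/h.
Outlet amounts (n = n₀ + Σ ν·ξ):
  H: 295 − 1(273.8) = 21.24
  F: 0 + 1(273.8) − 1(39.53) = 234.2
  E: 0 + 1(39.53) = 39.53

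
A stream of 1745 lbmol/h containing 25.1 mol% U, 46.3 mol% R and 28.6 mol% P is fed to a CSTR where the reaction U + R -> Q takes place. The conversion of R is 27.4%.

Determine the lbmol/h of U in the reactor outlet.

217 lbmol/h

R reacted = 0.274 × 807.9 = 221.4 lbmol/h; ν_R = −1, so ξ = 221.4/1 = 221.4 lbmol/h.
Outlet amounts (n = n₀ + ν ξ):
  U: 438 − 1(221.4) = 216.6
  R: 807.9 − 1(221.4) = 586.6
  Q: 0 + 1(221.4) = 221.4
  P: 499.1 (inert)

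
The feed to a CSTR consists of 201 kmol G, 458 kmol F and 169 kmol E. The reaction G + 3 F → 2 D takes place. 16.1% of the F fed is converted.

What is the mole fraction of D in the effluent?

0.0631

F reacted = 0.161 × 458 = 73.74 kmol; ν_F = −3, so ξ = 73.74/3 = 24.58 kmol.
Outlet amounts (n = n₀ + ν ξ):
  G: 201 − 1(24.58) = 176.4
  F: 458 − 3(24.58) = 384.3
  D: 0 + 2(24.58) = 49.16
  E: 169 (inert)
Total out = 778.8 kmol; y_D = 49.16 / 778.8 = 0.06312.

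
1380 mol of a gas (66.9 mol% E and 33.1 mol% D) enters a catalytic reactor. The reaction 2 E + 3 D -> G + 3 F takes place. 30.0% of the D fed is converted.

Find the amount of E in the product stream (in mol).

D reacted = 0.3 × 456.8 = 137 mol; ν_D = −3, so ξ = 137/3 = 45.68 mol.
Outlet amounts (n = n₀ + ν ξ):
  E: 923.2 − 2(45.68) = 831.9
  D: 456.8 − 3(45.68) = 319.7
  G: 0 + 1(45.68) = 45.68
  F: 0 + 3(45.68) = 137

832 mol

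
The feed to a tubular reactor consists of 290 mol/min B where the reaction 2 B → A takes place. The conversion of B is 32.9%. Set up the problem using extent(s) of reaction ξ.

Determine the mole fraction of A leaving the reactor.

B reacted = 0.329 × 290 = 95.41 mol/min; ν_B = −2, so ξ = 95.41/2 = 47.71 mol/min.
Outlet amounts (n = n₀ + ν ξ):
  B: 290 − 2(47.71) = 194.6
  A: 0 + 1(47.71) = 47.71
Total out = 242.3 mol/min; y_A = 47.71 / 242.3 = 0.1969.

0.197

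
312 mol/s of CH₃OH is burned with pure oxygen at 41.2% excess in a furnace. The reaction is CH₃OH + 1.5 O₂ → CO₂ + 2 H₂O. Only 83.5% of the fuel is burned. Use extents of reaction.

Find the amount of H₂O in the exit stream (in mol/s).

Stoichiometric O₂ = 1.5 × 312 = 468 mol/s; O₂ fed = 468 × 1.412 = 660.8 mol/s.
Fuel reacted = 0.835 × 312 → ξ = 260.5 mol/s.
Outlet (n = n₀ + ν ξ):
  CH₃OH: 312 − 1(260.5) = 51.48
  O₂: 660.8 − 1.5(260.5) = 270
  CO₂: 0 + 1(260.5) = 260.5
  H₂O: 0 + 2(260.5) = 521

521 mol/s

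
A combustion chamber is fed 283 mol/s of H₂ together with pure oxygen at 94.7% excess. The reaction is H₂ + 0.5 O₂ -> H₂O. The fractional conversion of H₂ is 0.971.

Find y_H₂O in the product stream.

Stoichiometric O₂ = 0.5 × 283 = 141.5 mol/s; O₂ fed = 141.5 × 1.947 = 275.5 mol/s.
Fuel reacted = 0.971 × 283 → ξ = 274.8 mol/s.
Outlet (n = n₀ + ν ξ):
  H₂: 283 − 1(274.8) = 8.207
  O₂: 275.5 − 0.5(274.8) = 138.1
  H₂O: 0 + 1(274.8) = 274.8
Total out = 421.1 mol/s; y_H₂O = 274.8 / 421.1 = 0.6526.

0.653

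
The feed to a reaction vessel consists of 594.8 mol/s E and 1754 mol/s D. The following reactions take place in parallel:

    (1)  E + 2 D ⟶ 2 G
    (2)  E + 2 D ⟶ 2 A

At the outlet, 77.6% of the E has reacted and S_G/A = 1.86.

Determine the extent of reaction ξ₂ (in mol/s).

ξ₂ = 161 mol/s

Conversion of E: E consumed = 0.776 × 594.8 = 461.6 mol/s = 1ξ₁ + 1ξ₂.
Selectivity: 2ξ₁ / (2ξ₂) = 1.86 → ξ₁ = 1.86 ξ₂.
Substitute: (1·1.86 + 1) ξ₂ = 461.6 → ξ₂ = 161.4 mol/s, ξ₁ = 300.2 mol/s.
Outlet amounts (n = n₀ + Σ ν·ξ):
  E: 594.8 − 1(300.2) − 1(161.4) = 133.2
  D: 1754 − 2(300.2) − 2(161.4) = 830.9
  G: 0 + 2(300.2) = 600.4
  A: 0 + 2(161.4) = 322.8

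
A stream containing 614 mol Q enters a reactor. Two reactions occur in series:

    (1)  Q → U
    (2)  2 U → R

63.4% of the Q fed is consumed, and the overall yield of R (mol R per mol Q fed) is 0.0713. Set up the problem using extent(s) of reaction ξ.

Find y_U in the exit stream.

Conversion of Q: Q consumed = 1ξ₁ = 0.634 × 614 → ξ₁ = 389.3 mol.
Yield of R: 1ξ₂ / 614 = 0.0713 → ξ₂ = 43.78 mol.
Outlet amounts (n = n₀ + Σ ν·ξ):
  Q: 614 − 1(389.3) = 224.7
  U: 0 + 1(389.3) − 2(43.78) = 301.7
  R: 0 + 1(43.78) = 43.78
Total out = 570.2 mol; y_U = 301.7 / 570.2 = 0.5291.

0.529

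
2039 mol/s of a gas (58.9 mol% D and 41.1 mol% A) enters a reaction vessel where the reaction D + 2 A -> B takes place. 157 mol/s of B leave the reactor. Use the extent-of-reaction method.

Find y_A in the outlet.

For B: n = n₀ + 1ξ → 157 = 0 + 1ξ, giving ξ = 157 mol/s.
Outlet amounts (n = n₀ + ν ξ):
  D: 1201 − 1(157) = 1044
  A: 838 − 2(157) = 524
  B: 0 + 1(157) = 157
Total out = 1725 mol/s; y_A = 524 / 1725 = 0.3038.

0.304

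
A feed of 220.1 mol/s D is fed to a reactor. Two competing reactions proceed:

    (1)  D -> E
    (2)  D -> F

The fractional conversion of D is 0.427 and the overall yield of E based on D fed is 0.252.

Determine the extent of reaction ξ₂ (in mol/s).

ξ₂ = 38.5 mol/s

Yield of E: 1ξ₁ / 220.1 = 0.252 → ξ₁ = 55.47 mol/s.
Conversion of D: 1ξ₁ + 1ξ₂ = 0.427 × 220.1 = 93.98 → ξ₂ = 38.52 mol/s.
Outlet amounts (n = n₀ + Σ ν·ξ):
  D: 220.1 − 1(55.47) − 1(38.52) = 126.1
  E: 0 + 1(55.47) = 55.47
  F: 0 + 1(38.52) = 38.52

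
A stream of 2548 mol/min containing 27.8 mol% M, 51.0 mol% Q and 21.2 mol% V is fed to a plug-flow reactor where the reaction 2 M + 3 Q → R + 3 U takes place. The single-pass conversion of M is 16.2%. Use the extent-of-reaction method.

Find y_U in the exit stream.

0.0691

M reacted = 0.162 × 708.3 = 114.8 mol/min; ν_M = −2, so ξ = 114.8/2 = 57.38 mol/min.
Outlet amounts (n = n₀ + ν ξ):
  M: 708.3 − 2(57.38) = 593.6
  Q: 1299 − 3(57.38) = 1127
  R: 0 + 1(57.38) = 57.38
  U: 0 + 3(57.38) = 172.1
  V: 540.2 (inert)
Total out = 2491 mol/min; y_U = 172.1 / 2491 = 0.06911.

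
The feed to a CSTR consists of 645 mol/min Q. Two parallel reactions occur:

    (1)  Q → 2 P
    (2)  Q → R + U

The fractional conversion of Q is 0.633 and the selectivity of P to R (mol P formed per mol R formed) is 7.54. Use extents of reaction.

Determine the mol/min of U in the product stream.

Conversion of Q: Q consumed = 0.633 × 645 = 408.3 mol/min = 1ξ₁ + 1ξ₂.
Selectivity: 2ξ₁ / (1ξ₂) = 7.54 → ξ₁ = 3.77 ξ₂.
Substitute: (1·3.77 + 1) ξ₂ = 408.3 → ξ₂ = 85.59 mol/min, ξ₁ = 322.7 mol/min.
Outlet amounts (n = n₀ + Σ ν·ξ):
  Q: 645 − 1(322.7) − 1(85.59) = 236.7
  P: 0 + 2(322.7) = 645.4
  R: 0 + 1(85.59) = 85.59
  U: 0 + 1(85.59) = 85.59

85.6 mol/min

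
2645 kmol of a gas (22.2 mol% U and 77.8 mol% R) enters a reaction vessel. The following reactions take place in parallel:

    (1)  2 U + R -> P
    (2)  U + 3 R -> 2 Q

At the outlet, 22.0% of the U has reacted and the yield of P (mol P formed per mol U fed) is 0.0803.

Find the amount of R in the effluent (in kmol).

1910 kmol

Yield of P: 1ξ₁ / 587.2 = 0.0803 → ξ₁ = 47.15 kmol.
Conversion of U: 2ξ₁ + 1ξ₂ = 0.22 × 587.2 = 129.2 → ξ₂ = 34.88 kmol.
Outlet amounts (n = n₀ + Σ ν·ξ):
  U: 587.2 − 2(47.15) − 1(34.88) = 458
  R: 2058 − 1(47.15) − 3(34.88) = 1906
  P: 0 + 1(47.15) = 47.15
  Q: 0 + 2(34.88) = 69.76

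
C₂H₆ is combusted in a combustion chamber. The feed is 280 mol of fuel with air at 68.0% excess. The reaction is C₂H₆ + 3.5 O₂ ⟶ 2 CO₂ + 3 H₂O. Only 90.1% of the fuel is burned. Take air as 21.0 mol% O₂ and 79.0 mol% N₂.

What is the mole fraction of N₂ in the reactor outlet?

0.751

Stoichiometric O₂ = 3.5 × 280 = 980 mol; O₂ fed = 980 × 1.680 = 1646 mol.
N₂ fed = 1646 × 79/21 = 6194 mol.
Fuel reacted = 0.901 × 280 → ξ = 252.3 mol.
Outlet (n = n₀ + ν ξ):
  C₂H₆: 280 − 1(252.3) = 27.72
  O₂: 1646 − 3.5(252.3) = 763.4
  N₂: 6194 (inert)
  CO₂: 0 + 2(252.3) = 504.6
  H₂O: 0 + 3(252.3) = 756.8
Total out = 8246 mol; y_N₂ = 6194 / 8246 = 0.7511.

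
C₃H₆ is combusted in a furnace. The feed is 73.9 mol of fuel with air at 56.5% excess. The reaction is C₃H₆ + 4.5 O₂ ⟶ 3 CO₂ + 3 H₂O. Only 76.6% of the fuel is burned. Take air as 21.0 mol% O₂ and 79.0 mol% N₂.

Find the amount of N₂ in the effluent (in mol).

Stoichiometric O₂ = 4.5 × 73.9 = 332.6 mol; O₂ fed = 332.6 × 1.565 = 520.4 mol.
N₂ fed = 520.4 × 79/21 = 1958 mol.
Fuel reacted = 0.766 × 73.9 → ξ = 56.61 mol.
Outlet (n = n₀ + ν ξ):
  C₃H₆: 73.9 − 1(56.61) = 17.29
  O₂: 520.4 − 4.5(56.61) = 265.7
  N₂: 1958 (inert)
  CO₂: 0 + 3(56.61) = 169.8
  H₂O: 0 + 3(56.61) = 169.8

1960 mol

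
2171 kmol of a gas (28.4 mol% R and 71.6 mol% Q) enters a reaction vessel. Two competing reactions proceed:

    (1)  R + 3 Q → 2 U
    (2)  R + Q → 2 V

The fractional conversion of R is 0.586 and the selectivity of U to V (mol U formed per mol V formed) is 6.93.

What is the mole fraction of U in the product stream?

0.41

Conversion of R: R consumed = 0.586 × 616.6 = 361.3 kmol = 1ξ₁ + 1ξ₂.
Selectivity: 2ξ₁ / (2ξ₂) = 6.93 → ξ₁ = 6.93 ξ₂.
Substitute: (1·6.93 + 1) ξ₂ = 361.3 → ξ₂ = 45.56 kmol, ξ₁ = 315.7 kmol.
Outlet amounts (n = n₀ + Σ ν·ξ):
  R: 616.6 − 1(315.7) − 1(45.56) = 255.3
  Q: 1554 − 3(315.7) − 1(45.56) = 561.6
  U: 0 + 2(315.7) = 631.5
  V: 0 + 2(45.56) = 91.12
Total out = 1540 kmol; y_U = 631.5 / 1540 = 0.4102.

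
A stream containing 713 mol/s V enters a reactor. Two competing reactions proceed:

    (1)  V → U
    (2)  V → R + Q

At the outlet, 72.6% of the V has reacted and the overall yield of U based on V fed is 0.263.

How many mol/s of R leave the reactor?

Yield of U: 1ξ₁ / 713 = 0.263 → ξ₁ = 187.5 mol/s.
Conversion of V: 1ξ₁ + 1ξ₂ = 0.726 × 713 = 517.6 → ξ₂ = 330.1 mol/s.
Outlet amounts (n = n₀ + Σ ν·ξ):
  V: 713 − 1(187.5) − 1(330.1) = 195.4
  U: 0 + 1(187.5) = 187.5
  R: 0 + 1(330.1) = 330.1
  Q: 0 + 1(330.1) = 330.1

330 mol/s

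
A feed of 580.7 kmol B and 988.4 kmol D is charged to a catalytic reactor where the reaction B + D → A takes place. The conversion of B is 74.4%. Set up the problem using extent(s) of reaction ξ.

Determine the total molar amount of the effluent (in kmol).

1140 kmol

B reacted = 0.744 × 580.7 = 432 kmol; ν_B = −1, so ξ = 432/1 = 432 kmol.
Outlet amounts (n = n₀ + ν ξ):
  B: 580.7 − 1(432) = 148.7
  D: 988.4 − 1(432) = 556.4
  A: 0 + 1(432) = 432
Total out = 148.7 + 556.4 + 432 = 1137 kmol.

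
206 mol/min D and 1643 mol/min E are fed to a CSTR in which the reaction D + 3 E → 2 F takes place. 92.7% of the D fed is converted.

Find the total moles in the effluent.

D reacted = 0.927 × 206 = 191 mol/min; ν_D = −1, so ξ = 191/1 = 191 mol/min.
Outlet amounts (n = n₀ + ν ξ):
  D: 206 − 1(191) = 15.04
  E: 1643 − 3(191) = 1070
  F: 0 + 2(191) = 381.9
Total out = 15.04 + 1070 + 381.9 = 1467 mol/min.

1470 mol/min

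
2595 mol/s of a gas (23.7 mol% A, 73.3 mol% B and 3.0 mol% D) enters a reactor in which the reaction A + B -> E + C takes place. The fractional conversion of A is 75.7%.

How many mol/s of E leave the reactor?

466 mol/s

A reacted = 0.757 × 615 = 465.6 mol/s; ν_A = −1, so ξ = 465.6/1 = 465.6 mol/s.
Outlet amounts (n = n₀ + ν ξ):
  A: 615 − 1(465.6) = 149.4
  B: 1902 − 1(465.6) = 1437
  E: 0 + 1(465.6) = 465.6
  C: 0 + 1(465.6) = 465.6
  D: 77.85 (inert)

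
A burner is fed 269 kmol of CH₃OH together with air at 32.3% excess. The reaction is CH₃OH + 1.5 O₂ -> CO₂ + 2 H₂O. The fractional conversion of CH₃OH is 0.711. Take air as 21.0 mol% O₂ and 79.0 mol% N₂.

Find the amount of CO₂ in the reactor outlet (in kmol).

191 kmol

Stoichiometric O₂ = 1.5 × 269 = 403.5 kmol; O₂ fed = 403.5 × 1.323 = 533.8 kmol.
N₂ fed = 533.8 × 79/21 = 2008 kmol.
Fuel reacted = 0.711 × 269 → ξ = 191.3 kmol.
Outlet (n = n₀ + ν ξ):
  CH₃OH: 269 − 1(191.3) = 77.74
  O₂: 533.8 − 1.5(191.3) = 246.9
  N₂: 2008 (inert)
  CO₂: 0 + 1(191.3) = 191.3
  H₂O: 0 + 2(191.3) = 382.5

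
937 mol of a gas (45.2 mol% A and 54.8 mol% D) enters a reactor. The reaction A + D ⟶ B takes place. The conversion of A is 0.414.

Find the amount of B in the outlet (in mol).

A reacted = 0.414 × 423.5 = 175.3 mol; ν_A = −1, so ξ = 175.3/1 = 175.3 mol.
Outlet amounts (n = n₀ + ν ξ):
  A: 423.5 − 1(175.3) = 248.2
  D: 513.5 − 1(175.3) = 338.1
  B: 0 + 1(175.3) = 175.3

175 mol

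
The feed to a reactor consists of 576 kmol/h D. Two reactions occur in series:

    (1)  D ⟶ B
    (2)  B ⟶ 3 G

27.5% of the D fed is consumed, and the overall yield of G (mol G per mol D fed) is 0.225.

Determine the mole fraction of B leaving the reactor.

0.174

Conversion of D: D consumed = 1ξ₁ = 0.275 × 576 → ξ₁ = 158.4 kmol/h.
Yield of G: 3ξ₂ / 576 = 0.225 → ξ₂ = 43.2 kmol/h.
Outlet amounts (n = n₀ + Σ ν·ξ):
  D: 576 − 1(158.4) = 417.6
  B: 0 + 1(158.4) − 1(43.2) = 115.2
  G: 0 + 3(43.2) = 129.6
Total out = 662.4 kmol/h; y_B = 115.2 / 662.4 = 0.1739.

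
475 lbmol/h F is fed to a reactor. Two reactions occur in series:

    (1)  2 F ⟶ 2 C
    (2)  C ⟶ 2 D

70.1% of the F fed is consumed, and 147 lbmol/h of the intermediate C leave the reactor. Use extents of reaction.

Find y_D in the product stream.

Conversion of F: F consumed = 2ξ₁ = 0.701 × 475 → ξ₁ = 166.5 lbmol/h.
C balance: n_C = 0 + 2ξ₁ − 1ξ₂ = 147 → ξ₂ = (2·166.5 − 147)/1 = 186 lbmol/h.
Outlet amounts (n = n₀ + Σ ν·ξ):
  F: 475 − 2(166.5) = 142
  C: 0 + 2(166.5) − 1(186) = 147
  D: 0 + 2(186) = 371.9
Total out = 661 lbmol/h; y_D = 371.9 / 661 = 0.5627.

0.563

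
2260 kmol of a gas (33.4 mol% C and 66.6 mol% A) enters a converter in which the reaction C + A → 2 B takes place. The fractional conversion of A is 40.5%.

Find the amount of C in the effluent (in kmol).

A reacted = 0.405 × 1505 = 609.6 kmol; ν_A = −1, so ξ = 609.6/1 = 609.6 kmol.
Outlet amounts (n = n₀ + ν ξ):
  C: 754.8 − 1(609.6) = 145.3
  A: 1505 − 1(609.6) = 895.6
  B: 0 + 2(609.6) = 1219

145 kmol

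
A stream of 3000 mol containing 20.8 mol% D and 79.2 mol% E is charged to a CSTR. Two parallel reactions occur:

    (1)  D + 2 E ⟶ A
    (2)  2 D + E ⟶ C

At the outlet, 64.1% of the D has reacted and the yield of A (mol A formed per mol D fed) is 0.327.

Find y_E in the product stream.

0.78

Yield of A: 1ξ₁ / 624 = 0.327 → ξ₁ = 204 mol.
Conversion of D: 1ξ₁ + 2ξ₂ = 0.641 × 624 = 400 → ξ₂ = 97.97 mol.
Outlet amounts (n = n₀ + Σ ν·ξ):
  D: 624 − 1(204) − 2(97.97) = 224
  E: 2376 − 2(204) − 1(97.97) = 1870
  A: 0 + 1(204) = 204
  C: 0 + 1(97.97) = 97.97
Total out = 2396 mol; y_E = 1870 / 2396 = 0.7805.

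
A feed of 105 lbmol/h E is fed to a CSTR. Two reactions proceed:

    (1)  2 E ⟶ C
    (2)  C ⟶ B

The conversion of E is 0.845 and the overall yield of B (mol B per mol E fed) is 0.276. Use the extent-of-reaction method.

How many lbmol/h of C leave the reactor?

15.4 lbmol/h

Conversion of E: E consumed = 2ξ₁ = 0.845 × 105 → ξ₁ = 44.36 lbmol/h.
Yield of B: 1ξ₂ / 105 = 0.276 → ξ₂ = 28.98 lbmol/h.
Outlet amounts (n = n₀ + Σ ν·ξ):
  E: 105 − 2(44.36) = 16.28
  C: 0 + 1(44.36) − 1(28.98) = 15.38
  B: 0 + 1(28.98) = 28.98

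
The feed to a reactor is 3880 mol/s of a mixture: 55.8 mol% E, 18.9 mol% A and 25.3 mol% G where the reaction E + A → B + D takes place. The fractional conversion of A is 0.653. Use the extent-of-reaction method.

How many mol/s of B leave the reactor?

479 mol/s

A reacted = 0.653 × 733.3 = 478.9 mol/s; ν_A = −1, so ξ = 478.9/1 = 478.9 mol/s.
Outlet amounts (n = n₀ + ν ξ):
  E: 2165 − 1(478.9) = 1686
  A: 733.3 − 1(478.9) = 254.5
  B: 0 + 1(478.9) = 478.9
  D: 0 + 1(478.9) = 478.9
  G: 981.6 (inert)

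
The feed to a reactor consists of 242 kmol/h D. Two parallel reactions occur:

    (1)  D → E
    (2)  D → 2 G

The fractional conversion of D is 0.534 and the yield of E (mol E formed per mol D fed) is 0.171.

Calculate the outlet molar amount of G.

Yield of E: 1ξ₁ / 242 = 0.171 → ξ₁ = 41.38 kmol/h.
Conversion of D: 1ξ₁ + 1ξ₂ = 0.534 × 242 = 129.2 → ξ₂ = 87.85 kmol/h.
Outlet amounts (n = n₀ + Σ ν·ξ):
  D: 242 − 1(41.38) − 1(87.85) = 112.8
  E: 0 + 1(41.38) = 41.38
  G: 0 + 2(87.85) = 175.7

176 kmol/h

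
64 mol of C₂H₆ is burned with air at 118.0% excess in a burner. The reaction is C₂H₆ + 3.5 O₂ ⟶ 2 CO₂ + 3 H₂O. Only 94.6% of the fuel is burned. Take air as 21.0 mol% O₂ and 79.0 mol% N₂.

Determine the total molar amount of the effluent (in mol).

2420 mol

Stoichiometric O₂ = 3.5 × 64 = 224 mol; O₂ fed = 224 × 2.180 = 488.3 mol.
N₂ fed = 488.3 × 79/21 = 1837 mol.
Fuel reacted = 0.946 × 64 → ξ = 60.54 mol.
Outlet (n = n₀ + ν ξ):
  C₂H₆: 64 − 1(60.54) = 3.456
  O₂: 488.3 − 3.5(60.54) = 276.4
  N₂: 1837 (inert)
  CO₂: 0 + 2(60.54) = 121.1
  H₂O: 0 + 3(60.54) = 181.6
Total out = 3.456 + 276.4 + 1837 + 121.1 + 181.6 = 2420 mol.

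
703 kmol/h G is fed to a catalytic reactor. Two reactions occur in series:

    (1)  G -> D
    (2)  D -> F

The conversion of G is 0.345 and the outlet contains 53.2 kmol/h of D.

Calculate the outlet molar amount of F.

189 kmol/h

Conversion of G: G consumed = 1ξ₁ = 0.345 × 703 → ξ₁ = 242.5 kmol/h.
D balance: n_D = 0 + 1ξ₁ − 1ξ₂ = 53.2 → ξ₂ = (1·242.5 − 53.2)/1 = 189.3 kmol/h.
Outlet amounts (n = n₀ + Σ ν·ξ):
  G: 703 − 1(242.5) = 460.5
  D: 0 + 1(242.5) − 1(189.3) = 53.2
  F: 0 + 1(189.3) = 189.3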